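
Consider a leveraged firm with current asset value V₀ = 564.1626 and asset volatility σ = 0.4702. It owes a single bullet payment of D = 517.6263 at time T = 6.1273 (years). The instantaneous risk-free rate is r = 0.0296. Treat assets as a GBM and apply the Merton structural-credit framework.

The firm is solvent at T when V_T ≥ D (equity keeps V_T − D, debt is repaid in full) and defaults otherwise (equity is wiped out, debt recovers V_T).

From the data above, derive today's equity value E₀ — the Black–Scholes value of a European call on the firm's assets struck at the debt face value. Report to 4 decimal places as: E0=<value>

Work the structural quantities from V₀ = 564.1626 against face 517.6263:
d₁ = [ln(V₀/D) + (r + σ²/2)T] / (σ√T)
   = [ln(564.1626/517.6263) + (0.0296 + 0.5·0.4702²)·6.1273] / (0.4702·√6.1273)
   = [0.086089 + 0.858704] / 1.163904 = 0.811745
d₂ = d₁ − σ√T = 0.811745 − 1.163904 = -0.352159
N(d₁) = 0.791531,  N(d₂) = 0.362359,  e^(−rT) = 0.834128
E₀ = V₀·N(d₁) − D·e^(−rT)·N(d₂)
   = 564.1626·0.791531 − 517.6263·0.834128·0.362359 = 290.097429

E0=290.0974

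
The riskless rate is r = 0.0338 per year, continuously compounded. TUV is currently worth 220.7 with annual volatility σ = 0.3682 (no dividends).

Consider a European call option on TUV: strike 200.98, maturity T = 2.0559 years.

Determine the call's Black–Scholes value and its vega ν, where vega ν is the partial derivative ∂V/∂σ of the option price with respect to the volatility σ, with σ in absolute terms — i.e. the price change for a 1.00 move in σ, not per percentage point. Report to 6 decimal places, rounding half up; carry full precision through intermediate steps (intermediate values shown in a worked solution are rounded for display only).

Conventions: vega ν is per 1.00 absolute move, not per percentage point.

price = 61.057459
ν = 107.138706

σ√T = 0.3682·√2.0559 = 0.527940
d₁ = (ln(S/K) + (r+σ²/2)T) / (σ√T) = (ln(220.7/200.98) + (0.0338+0.3682²/2)·2.0559) / 0.527940 = (0.093599 + 0.208850) / 0.527940 = 0.572885
d₂ = d₁ − σ√T = 0.572885 − 0.527940 = 0.044944
e^{−rT} = 0.932870
N(d₁) = 0.716639,  N(d₂) = 0.517924
Call price V = S·N(d₁) − K·e^{−rT}·N(d₂) = 158.162128 − 97.104669 = 61.057459
φ(d₁) = (1/√(2π))·e^{−d₁²/2} = 0.338566
ν = S·φ(d₁)·√T = 107.138706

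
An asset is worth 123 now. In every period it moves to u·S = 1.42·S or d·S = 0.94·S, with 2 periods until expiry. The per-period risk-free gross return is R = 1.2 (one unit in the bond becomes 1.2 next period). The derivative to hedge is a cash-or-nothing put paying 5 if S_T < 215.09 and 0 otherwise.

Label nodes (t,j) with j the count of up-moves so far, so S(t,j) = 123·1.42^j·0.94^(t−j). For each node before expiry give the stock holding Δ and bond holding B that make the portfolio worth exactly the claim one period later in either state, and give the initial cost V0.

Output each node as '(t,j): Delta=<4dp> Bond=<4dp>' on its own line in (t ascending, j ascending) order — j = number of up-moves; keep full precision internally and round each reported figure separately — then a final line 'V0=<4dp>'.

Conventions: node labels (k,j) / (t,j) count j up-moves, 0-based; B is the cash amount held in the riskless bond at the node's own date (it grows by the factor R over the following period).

The replicating-portfolio and risk-neutral prices coincide; use p* = (1.2−0.94)/(1.42−0.94) = 0.5417 for the latter.
Expiry values: V(2,0)=5.0000, V(2,1)=5.0000, V(2,2)=0.0000
  t=1,j=0: stock 115.6200 → up 164.1804 (V=5.0000), down 108.6828 (V=5.0000). Price 4.1667; hedge Δ=0.0000, bond B=4.1667.
  t=1,j=1: stock 174.6600 → up 248.0172 (V=0.0000), down 164.1804 (V=5.0000). Price 1.9097; hedge Δ=-0.0596, bond B=12.3264.
  t=0,j=0: stock 123.0000 → up 174.6600 (V=1.9097), down 115.6200 (V=4.1667). Price 2.4535; hedge Δ=-0.0382, bond B=7.1554.
Verification: the root portfolio costs Δ(0,0)·S0 + B(0,0) = 2.4535, matching V0.

(0,0): Delta=-0.0382 Bond=7.1554
(1,0): Delta=0.0000 Bond=4.1667
(1,1): Delta=-0.0596 Bond=12.3264
V0=2.4535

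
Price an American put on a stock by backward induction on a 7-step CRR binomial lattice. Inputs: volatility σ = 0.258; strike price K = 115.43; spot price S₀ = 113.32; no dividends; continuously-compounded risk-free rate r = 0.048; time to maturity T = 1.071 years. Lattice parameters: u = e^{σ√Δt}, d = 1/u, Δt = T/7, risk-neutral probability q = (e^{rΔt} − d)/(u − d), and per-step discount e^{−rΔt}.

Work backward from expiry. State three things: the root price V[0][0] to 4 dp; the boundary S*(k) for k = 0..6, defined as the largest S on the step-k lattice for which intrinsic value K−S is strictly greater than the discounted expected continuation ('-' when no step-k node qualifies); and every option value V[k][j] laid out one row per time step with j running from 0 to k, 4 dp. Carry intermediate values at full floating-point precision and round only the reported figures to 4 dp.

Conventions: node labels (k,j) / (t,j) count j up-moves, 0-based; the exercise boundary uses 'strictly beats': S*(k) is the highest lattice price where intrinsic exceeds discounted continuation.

Δt=0.15300, u=1.10619, d=0.90401, q=0.51125, disc=e^(-rΔt)=0.99268
k=7 terminal: V=max(K-S,0) → 59.5171 47.0124 31.7112 12.9878 0.0000 0.0000 0.0000 0.0000
k=6: j=0 S=61.8500 intr=53.5800 cont=52.7354 V=53.5800[EX]; j=1 S=75.6825 intr=39.7475 cont=38.9029 V=39.7475[EX]; j=2 S=92.6085 intr=22.8215 cont=21.9769 V=22.8215[EX]; j=3 S=113.3200 intr=2.1100 cont=6.3014 V=6.3014[hold]; j=4 S=138.6635 intr=0.0000 cont=0.0000 V=0.0000[hold]; j=5 S=169.6750 intr=0.0000 cont=0.0000 V=0.0000[hold]; j=6 S=207.6220 intr=0.0000 cont=0.0000 V=0.0000[hold]  S*(6)=92.6085
k=5: j=0 S=68.4176 intr=47.0124 cont=46.1678 V=47.0124[EX]; j=1 S=83.7188 intr=31.7112 cont=30.8666 V=31.7112[EX]; j=2 S=102.4422 intr=12.9878 cont=14.2704 V=14.2704[hold]; j=3 S=125.3529 intr=0.0000 cont=3.0572 V=3.0572[hold]; j=4 S=153.3875 intr=0.0000 cont=0.0000 V=0.0000[hold]; j=5 S=187.6919 intr=0.0000 cont=0.0000 V=0.0000[hold]  S*(5)=83.7188
k=4: j=0 S=75.6825 intr=39.7475 cont=38.9029 V=39.7475[EX]; j=1 S=92.6085 intr=22.8215 cont=22.6278 V=22.8215[EX]; j=2 S=113.3200 intr=2.1100 cont=8.4752 V=8.4752[hold]; j=3 S=138.6635 intr=0.0000 cont=1.4833 V=1.4833[hold]; j=4 S=169.6750 intr=0.0000 cont=0.0000 V=0.0000[hold]  S*(4)=92.6085
k=3: j=0 S=83.7188 intr=31.7112 cont=30.8666 V=31.7112[EX]; j=1 S=102.4422 intr=12.9878 cont=15.3736 V=15.3736[hold]; j=2 S=125.3529 intr=0.0000 cont=4.8647 V=4.8647[hold]; j=3 S=153.3875 intr=0.0000 cont=0.7197 V=0.7197[hold]  S*(3)=83.7188
k=2: j=0 S=92.6085 intr=22.8215 cont=23.1877 V=23.1877[hold]; j=1 S=113.3200 intr=2.1100 cont=9.9278 V=9.9278[hold]; j=2 S=138.6635 intr=0.0000 cont=2.7255 V=2.7255[hold]  S*(2)=-
k=1: j=0 S=102.4422 intr=12.9878 cont=16.2885 V=16.2885[hold]; j=1 S=125.3529 intr=0.0000 cont=6.1999 V=6.1999[hold]  S*(1)=-
k=0: j=0 S=113.3200 intr=2.1100 cont=11.0492 V=11.0492[hold]  S*(0)=-

price = 11.0492
boundary = - - - 83.7188 92.6085 83.7188 92.6085
tree:
11.0492
16.2885 6.1999
23.1877 9.9278 2.7255
31.7112 15.3736 4.8647 0.7197
39.7475 22.8215 8.4752 1.4833 0.0000
47.0124 31.7112 14.2704 3.0572 0.0000 0.0000
53.5800 39.7475 22.8215 6.3014 0.0000 0.0000 0.0000
59.5171 47.0124 31.7112 12.9878 0.0000 0.0000 0.0000 0.0000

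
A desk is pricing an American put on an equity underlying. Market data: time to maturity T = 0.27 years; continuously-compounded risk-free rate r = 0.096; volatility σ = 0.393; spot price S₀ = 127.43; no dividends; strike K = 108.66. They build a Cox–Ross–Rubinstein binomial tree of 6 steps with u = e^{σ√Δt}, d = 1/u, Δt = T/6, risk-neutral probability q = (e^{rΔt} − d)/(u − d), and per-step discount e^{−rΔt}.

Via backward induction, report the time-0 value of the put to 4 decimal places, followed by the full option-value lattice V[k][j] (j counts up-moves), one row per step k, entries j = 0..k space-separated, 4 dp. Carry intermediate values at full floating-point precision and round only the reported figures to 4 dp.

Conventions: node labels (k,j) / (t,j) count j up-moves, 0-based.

price = 2.2614
tree:
2.2614
3.9250 0.6508
6.6665 1.2725 0.0472
10.9930 2.4846 0.0958 0.0000
17.3650 4.8439 0.1943 0.0000 0.0000
24.6675 9.4277 0.3944 0.0000 0.0000 0.0000
31.3858 17.3650 0.8003 0.0000 0.0000 0.0000 0.0000

params: Δt=0.04500 u=1.08694 d=0.92001 q=0.50511 e^(-rΔt)=0.99569
t_6 payoffs: 31.3858 17.3650 0.8003 0.0000 0.0000 0.0000 0.0000
k=5: node(5,0) S=83.9925 payoff=24.6675 vs cont=24.1991 → 24.6675 [stop]  node(5,1) S=99.2323 payoff=9.4277 vs cont=8.9593 → 9.4277 [stop]  node(5,2) S=117.2372 payoff=0.0000 vs cont=0.3944 → 0.3944 [wait]  node(5,3) S=138.5090 payoff=0.0000 vs cont=0.0000 → 0.0000 [wait]  node(5,4) S=163.6403 payoff=0.0000 vs cont=0.0000 → 0.0000 [wait]  node(5,5) S=193.3316 payoff=0.0000 vs cont=0.0000 → 0.0000 [wait]
k=4: node(4,0) S=91.2950 payoff=17.3650 vs cont=16.8966 → 17.3650 [stop]  node(4,1) S=107.8597 payoff=0.8003 vs cont=4.8439 → 4.8439 [wait]  node(4,2) S=127.4300 payoff=0.0000 vs cont=0.1943 → 0.1943 [wait]  node(4,3) S=150.5512 payoff=0.0000 vs cont=0.0000 → 0.0000 [wait]  node(4,4) S=177.8675 payoff=0.0000 vs cont=0.0000 → 0.0000 [wait]
k=3: node(3,0) S=99.2323 payoff=9.4277 vs cont=10.9930 → 10.9930 [wait]  node(3,1) S=117.2372 payoff=0.0000 vs cont=2.4846 → 2.4846 [wait]  node(3,2) S=138.5090 payoff=0.0000 vs cont=0.0958 → 0.0958 [wait]  node(3,3) S=163.6403 payoff=0.0000 vs cont=0.0000 → 0.0000 [wait]
k=2: node(2,0) S=107.8597 payoff=0.8003 vs cont=6.6665 → 6.6665 [wait]  node(2,1) S=127.4300 payoff=0.0000 vs cont=1.2725 → 1.2725 [wait]  node(2,2) S=150.5512 payoff=0.0000 vs cont=0.0472 → 0.0472 [wait]
k=1: node(1,0) S=117.2372 payoff=0.0000 vs cont=3.9250 → 3.9250 [wait]  node(1,1) S=138.5090 payoff=0.0000 vs cont=0.6508 → 0.6508 [wait]
k=0: node(0,0) S=127.4300 payoff=0.0000 vs cont=2.2614 → 2.2614 [wait]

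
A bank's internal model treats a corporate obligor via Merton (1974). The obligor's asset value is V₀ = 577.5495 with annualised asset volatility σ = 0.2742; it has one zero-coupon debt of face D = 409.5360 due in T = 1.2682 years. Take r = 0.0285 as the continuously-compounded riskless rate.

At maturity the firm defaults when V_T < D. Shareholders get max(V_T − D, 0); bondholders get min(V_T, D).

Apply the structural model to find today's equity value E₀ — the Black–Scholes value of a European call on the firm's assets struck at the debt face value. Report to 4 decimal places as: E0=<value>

E0=190.2613

With assets at 577.5495 and a single debt payment of 409.5360 at 1.2682 years:
d₁ = [ln(V₀/D) + (r + σ²/2)T] / (σ√T)
   = [ln(577.5495/409.5360) + (0.0285 + 0.5·0.2742²)·1.2682] / (0.2742·√1.2682)
   = [0.343769 + 0.083819] / 0.308789 = 1.384728
d₂ = d₁ − σ√T = 1.384728 − 0.308789 = 1.075939
N(d₁) = 0.916932,  N(d₂) = 0.859023,  e^(−rT) = 0.964502
E₀ = V₀·N(d₁) − D·e^(−rT)·N(d₂)
   = 577.5495·0.916932 − 409.5360·0.964502·0.859023 = 190.261287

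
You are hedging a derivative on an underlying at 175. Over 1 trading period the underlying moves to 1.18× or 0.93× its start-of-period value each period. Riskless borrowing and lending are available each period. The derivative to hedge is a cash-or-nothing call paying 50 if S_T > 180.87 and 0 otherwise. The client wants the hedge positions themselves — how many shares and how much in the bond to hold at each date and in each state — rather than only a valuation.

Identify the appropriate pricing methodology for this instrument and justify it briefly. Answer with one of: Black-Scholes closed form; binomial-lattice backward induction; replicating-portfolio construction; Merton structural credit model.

framework: replicating-portfolio construction

Key observation: the deliverable is the dynamic trading strategy on the 1-step tree (spot 175, moves 1.18 and 0.93), so the valuation must go through the node-by-node replicating-portfolio solve.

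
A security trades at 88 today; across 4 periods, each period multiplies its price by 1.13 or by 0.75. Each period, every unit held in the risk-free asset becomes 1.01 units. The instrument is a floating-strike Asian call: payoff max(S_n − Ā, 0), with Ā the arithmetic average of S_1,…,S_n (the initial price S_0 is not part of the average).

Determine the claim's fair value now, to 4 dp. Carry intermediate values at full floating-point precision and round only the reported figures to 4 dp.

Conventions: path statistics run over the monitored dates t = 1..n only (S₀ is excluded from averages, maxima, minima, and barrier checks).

Under the martingale measure an up-move has probability p* = 0.6842; value the claim as the probability-weighted average of per-path payoffs, discounted 4 periods at R = 1.01.
Enumerate all 2^4 = 16 price paths (U = up ×1.13, D = down ×0.75); each path with k up-moves has probability p*^k·(1−p*)^(4−k).
DDDD: Ā=45.1172, payoff=0.0000, prob=0.009945
UDDD: Ā=67.9766, payoff=0.0000, prob=0.021547
DUDD: Ā=59.6166, payoff=0.0000, prob=0.021547
UUDD: Ā=89.8223, payoff=0.0000, prob=0.046685
DDUD: Ā=53.3466, payoff=0.0000, prob=0.021547
UDUD: Ā=80.3755, payoff=0.0000, prob=0.046685
DUUD: Ā=72.0155, payoff=0.0000, prob=0.046685
UUUD: Ā=108.5033, payoff=0.0000, prob=0.101150
DDDU: Ā=48.6441, payoff=0.0000, prob=0.021547
UDDU: Ā=73.2904, payoff=0.0000, prob=0.046685
DUDU: Ā=64.9304, payoff=0.0000, prob=0.046685
UUDU: Ā=97.8285, payoff=0.0000, prob=0.101150
DDUU: Ā=58.6604, payoff=4.5462, prob=0.046685
UDUU: Ā=88.3817, payoff=6.8496, prob=0.101150
DUUU: Ā=80.0217, payoff=15.2096, prob=0.101150
UUUU: Ā=120.5660, payoff=22.9157, prob=0.219159
Price = Σ prob·payoff / R^4 = 7.465704 / 1.040604 = 7.1744

price = 7.1744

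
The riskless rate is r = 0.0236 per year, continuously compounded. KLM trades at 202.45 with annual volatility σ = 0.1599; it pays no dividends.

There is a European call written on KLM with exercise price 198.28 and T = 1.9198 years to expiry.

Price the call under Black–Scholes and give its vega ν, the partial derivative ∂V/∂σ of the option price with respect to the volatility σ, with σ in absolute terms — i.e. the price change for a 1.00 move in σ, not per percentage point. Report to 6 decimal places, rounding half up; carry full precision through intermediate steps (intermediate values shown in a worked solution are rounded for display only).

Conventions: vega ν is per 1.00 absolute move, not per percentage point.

price = 24.523273
ν = 102.918360

σ√T = 0.1599·√1.9198 = 0.221552
d₁ = (ln(S/K) + (r+σ²/2)T) / (σ√T) = (ln(202.45/198.28) + (0.0236+0.1599²/2)·1.9198) / 0.221552 = (0.020813 + 0.069850) / 0.221552 = 0.409216
d₂ = d₁ − σ√T = 0.409216 − 0.221552 = 0.187664
e^{−rT} = 0.955704
N(d₁) = 0.658809,  N(d₂) = 0.574430
Call price V = S·N(d₁) − K·e^{−rT}·N(d₂) = 133.375966 − 108.852693 = 24.523273
φ(d₁) = (1/√(2π))·e^{−d₁²/2} = 0.366899
ν = S·φ(d₁)·√T = 102.918360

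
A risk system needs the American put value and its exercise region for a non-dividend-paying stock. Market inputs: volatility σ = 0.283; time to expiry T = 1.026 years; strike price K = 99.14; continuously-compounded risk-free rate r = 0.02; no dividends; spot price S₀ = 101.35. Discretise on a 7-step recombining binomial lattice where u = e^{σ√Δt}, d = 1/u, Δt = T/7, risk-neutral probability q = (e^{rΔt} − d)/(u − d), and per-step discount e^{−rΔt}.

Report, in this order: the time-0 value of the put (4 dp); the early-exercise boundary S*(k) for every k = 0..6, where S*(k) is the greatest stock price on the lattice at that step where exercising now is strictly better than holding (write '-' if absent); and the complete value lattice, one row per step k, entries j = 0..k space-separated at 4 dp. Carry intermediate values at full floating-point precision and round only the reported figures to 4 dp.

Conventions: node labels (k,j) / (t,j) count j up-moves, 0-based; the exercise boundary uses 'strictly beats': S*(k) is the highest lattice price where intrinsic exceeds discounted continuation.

params: Δt=0.14657 u=1.11443 d=0.89732 q=0.48646 e^(-rΔt)=0.99707
t_7 payoffs: 51.6670 40.1804 25.9145 8.1969 0.0000 0.0000 0.0000 0.0000
t_6: node(6,0) S=52.9055 payoff=46.2345 vs cont=45.9443 → 46.2345 [stop]  node(6,1) S=65.7065 payoff=33.4335 vs cont=33.1433 → 33.4335 [stop]  node(6,2) S=81.6049 payoff=17.5351 vs cont=17.2449 → 17.5351 [stop]  node(6,3) S=101.3500 payoff=0.0000 vs cont=4.1971 → 4.1971 [wait]  node(6,4) S=125.8727 payoff=0.0000 vs cont=0.0000 → 0.0000 [wait]  node(6,5) S=156.3289 payoff=0.0000 vs cont=0.0000 → 0.0000 [wait]  node(6,6) S=194.1543 payoff=0.0000 vs cont=0.0000 → 0.0000 [wait]  ⇒ S*(6)=81.6049
t_5: node(5,0) S=58.9596 payoff=40.1804 vs cont=39.8902 → 40.1804 [stop]  node(5,1) S=73.2255 payoff=25.9145 vs cont=25.6243 → 25.9145 [stop]  node(5,2) S=90.9431 payoff=8.1969 vs cont=11.0144 → 11.0144 [wait]  node(5,3) S=112.9478 payoff=0.0000 vs cont=2.1491 → 2.1491 [wait]  node(5,4) S=140.2766 payoff=0.0000 vs cont=0.0000 → 0.0000 [wait]  node(5,5) S=174.2180 payoff=0.0000 vs cont=0.0000 → 0.0000 [wait]  ⇒ S*(5)=73.2255
t_4: node(4,0) S=65.7065 payoff=33.4335 vs cont=33.1433 → 33.4335 [stop]  node(4,1) S=81.6049 payoff=17.5351 vs cont=18.6115 → 18.6115 [wait]  node(4,2) S=101.3500 payoff=0.0000 vs cont=6.6821 → 6.6821 [wait]  node(4,3) S=125.8727 payoff=0.0000 vs cont=1.1004 → 1.1004 [wait]  node(4,4) S=156.3289 payoff=0.0000 vs cont=0.0000 → 0.0000 [wait]  ⇒ S*(4)=65.7065
t_3: node(3,0) S=73.2255 payoff=25.9145 vs cont=26.1464 → 26.1464 [wait]  node(3,1) S=90.9431 payoff=8.1969 vs cont=12.7708 → 12.7708 [wait]  node(3,2) S=112.9478 payoff=0.0000 vs cont=3.9552 → 3.9552 [wait]  node(3,3) S=140.2766 payoff=0.0000 vs cont=0.5634 → 0.5634 [wait]  ⇒ S*(3)=-
t_2: node(2,0) S=81.6049 payoff=17.5351 vs cont=19.5822 → 19.5822 [wait]  node(2,1) S=101.3500 payoff=0.0000 vs cont=8.4575 → 8.4575 [wait]  node(2,2) S=125.8727 payoff=0.0000 vs cont=2.2985 → 2.2985 [wait]  ⇒ S*(2)=-
t_1: node(1,0) S=90.9431 payoff=8.1969 vs cont=14.1290 → 14.1290 [wait]  node(1,1) S=112.9478 payoff=0.0000 vs cont=5.4454 → 5.4454 [wait]  ⇒ S*(1)=-
t_0: node(0,0) S=101.3500 payoff=0.0000 vs cont=9.8758 → 9.8758 [wait]  ⇒ S*(0)=-

price = 9.8758
boundary = - - - - 65.7065 73.2255 81.6049
tree:
9.8758
14.1290 5.4454
19.5822 8.4575 2.2985
26.1464 12.7708 3.9552 0.5634
33.4335 18.6115 6.6821 1.1004 0.0000
40.1804 25.9145 11.0144 2.1491 0.0000 0.0000
46.2345 33.4335 17.5351 4.1971 0.0000 0.0000 0.0000
51.6670 40.1804 25.9145 8.1969 0.0000 0.0000 0.0000 0.0000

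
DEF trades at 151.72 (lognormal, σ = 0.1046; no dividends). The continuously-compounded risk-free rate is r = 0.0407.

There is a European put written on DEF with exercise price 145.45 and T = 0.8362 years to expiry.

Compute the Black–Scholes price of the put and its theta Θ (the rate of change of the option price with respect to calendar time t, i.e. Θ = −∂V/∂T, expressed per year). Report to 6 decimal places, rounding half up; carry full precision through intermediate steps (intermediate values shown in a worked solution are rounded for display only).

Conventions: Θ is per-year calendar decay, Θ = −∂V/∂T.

price = 1.686837
Θ = -1.124648

σ√T = 0.1046·√0.8362 = 0.095650
d₁ = (ln(S/K) + (r+σ²/2)T) / (σ√T) = (ln(151.72/145.45) + (0.0407+0.1046²/2)·0.8362) / 0.095650 = (0.042204 + 0.038608) / 0.095650 = 0.844870
d₂ = d₁ − σ√T = 0.844870 − 0.095650 = 0.749220
e^{−rT} = 0.966539
N(−d₁) = 0.199092,  N(−d₂) = 0.226862
Put price V = K·e^{−rT}·N(−d₂) − S·N(−d₁) = 31.893022 − 30.206185 = 1.686837
φ(d₁) = (1/√(2π))·e^{−d₁²/2} = 0.279196
Θ = −S·φ(d₁)·σ/(2√T) + r·K·e^{−rT}·N(−d₂) = −2.422694 + 1.298046 = -1.124648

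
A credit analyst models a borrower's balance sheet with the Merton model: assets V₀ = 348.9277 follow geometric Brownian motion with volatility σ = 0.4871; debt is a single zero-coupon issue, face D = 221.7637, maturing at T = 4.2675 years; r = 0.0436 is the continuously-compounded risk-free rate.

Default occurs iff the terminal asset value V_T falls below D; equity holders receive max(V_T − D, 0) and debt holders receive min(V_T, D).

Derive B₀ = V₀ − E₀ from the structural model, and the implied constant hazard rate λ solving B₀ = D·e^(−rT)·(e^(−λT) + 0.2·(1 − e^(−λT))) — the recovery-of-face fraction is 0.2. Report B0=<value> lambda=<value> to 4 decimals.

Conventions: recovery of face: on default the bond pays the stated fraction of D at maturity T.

B0=146.2151 lambda=0.0697

Apply the equity-as-call identities (strike 221.7637, horizon 4.2675 years):
d₁ = [ln(V₀/D) + (r + σ²/2)T] / (σ√T)
   = [ln(348.9277/221.7637) + (0.0436 + 0.5·0.4871²)·4.2675] / (0.4871·√4.2675)
   = [0.453252 + 0.692330] / 1.006248 = 1.138470
d₂ = d₁ − σ√T = 1.138470 − 1.006248 = 0.132222
N(d₁) = 0.872538,  N(d₂) = 0.552596,  e^(−rT) = 0.830221
E₀ = V₀·N(d₁) − D·e^(−rT)·N(d₂)
   = 348.9277·0.872538 − 221.7637·0.830221·0.552596 = 202.712593
B₀ = V₀ − E₀ = 348.9277 − 202.712593 = 146.215107
e^(−λT) = (B₀·e^(rT)/D − 0.2)/(1 − 0.2) = (146.2151·1.204498/221.7637 − 0.2)/0.8 = 0.74269975
λ = −ln(0.74269975)/4.2675 = 0.069704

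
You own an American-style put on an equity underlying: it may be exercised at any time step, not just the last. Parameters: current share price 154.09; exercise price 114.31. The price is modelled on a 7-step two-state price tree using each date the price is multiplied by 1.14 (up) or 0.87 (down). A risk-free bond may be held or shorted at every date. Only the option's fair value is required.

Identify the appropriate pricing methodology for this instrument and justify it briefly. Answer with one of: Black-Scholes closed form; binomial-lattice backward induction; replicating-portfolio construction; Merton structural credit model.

Key observation: early exercise of the strike-114.31 put must be checked at each of the 7 dates (spot 154.09), which forces a node-by-node comparison of intrinsic and continuation value backward from expiry.

framework: binomial-lattice backward induction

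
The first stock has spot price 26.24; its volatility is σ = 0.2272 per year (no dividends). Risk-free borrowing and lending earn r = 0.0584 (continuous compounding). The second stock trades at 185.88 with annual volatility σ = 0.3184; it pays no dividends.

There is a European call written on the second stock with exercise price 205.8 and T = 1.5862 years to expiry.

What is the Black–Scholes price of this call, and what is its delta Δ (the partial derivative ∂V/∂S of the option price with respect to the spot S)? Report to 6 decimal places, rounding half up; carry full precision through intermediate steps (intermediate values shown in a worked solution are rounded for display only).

σ√T = 0.3184·√1.5862 = 0.401007
d₁ = (ln(S/K) + (r+σ²/2)T) / (σ√T) = (ln(185.88/205.8) + (0.0584+0.3184²/2)·1.5862) / 0.401007 = (-0.101804 + 0.173037) / 0.401007 = 0.177638
d₂ = d₁ − σ√T = 0.177638 − 0.401007 = -0.223370
e^{−rT} = 0.911527
N(d₁) = 0.570496,  N(d₂) = 0.411624
Call price V = S·N(d₁) − K·e^{−rT}·N(d₂) = 106.043827 − 77.217463 = 28.826364
Δ = N(d₁) = 0.570496

price = 28.826364
Δ = 0.570496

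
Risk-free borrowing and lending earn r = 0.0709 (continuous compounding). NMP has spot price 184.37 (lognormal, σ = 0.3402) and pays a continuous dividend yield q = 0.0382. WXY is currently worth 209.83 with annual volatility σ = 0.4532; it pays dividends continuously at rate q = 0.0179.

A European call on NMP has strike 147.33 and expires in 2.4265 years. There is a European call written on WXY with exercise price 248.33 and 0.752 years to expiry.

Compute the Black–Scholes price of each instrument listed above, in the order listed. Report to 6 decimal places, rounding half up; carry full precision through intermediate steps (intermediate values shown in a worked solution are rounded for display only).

[NMP call K=147.33]
σ√T = 0.3402·√2.4265 = 0.529937
d₁ = (ln(S/K) + (r−q+σ²/2)T) / (σ√T) = (ln(184.37/147.33) + (0.0709−0.0382+0.3402²/2)·2.4265) / 0.529937 = (0.224270 + 0.219763) / 0.529937 = 0.837897
d₂ = d₁ − σ√T = 0.837897 − 0.529937 = 0.307960
e^{−rT} = 0.841946
e^{−qT} = 0.911474
N(d₁) = 0.798956,  N(d₂) = 0.620944
price = S·e^{−qT}·N(d₁) − K·e^{−rT}·N(d₂) = 134.263277 − 77.024309 = 57.238968
[WXY call K=248.33]
σ√T = 0.4532·√0.752 = 0.393006
d₁ = (ln(S/K) + (r−q+σ²/2)T) / (σ√T) = (ln(209.83/248.33) + (0.0709−0.0179+0.4532²/2)·0.752) / 0.393006 = (-0.168461 + 0.117083) / 0.393006 = -0.130731
d₂ = d₁ − σ√T = -0.130731 − 0.393006 = -0.523737
e^{−rT} = 0.948080
e^{−qT} = 0.986629
N(d₁) = 0.447994,  N(d₂) = 0.300231
price = S·e^{−qT}·N(d₁) − K·e^{−rT}·N(d₂) = 92.745705 − 70.685319 = 22.060386

price(NMP call K=147.33) = 57.238968
price(WXY call K=248.33) = 22.060386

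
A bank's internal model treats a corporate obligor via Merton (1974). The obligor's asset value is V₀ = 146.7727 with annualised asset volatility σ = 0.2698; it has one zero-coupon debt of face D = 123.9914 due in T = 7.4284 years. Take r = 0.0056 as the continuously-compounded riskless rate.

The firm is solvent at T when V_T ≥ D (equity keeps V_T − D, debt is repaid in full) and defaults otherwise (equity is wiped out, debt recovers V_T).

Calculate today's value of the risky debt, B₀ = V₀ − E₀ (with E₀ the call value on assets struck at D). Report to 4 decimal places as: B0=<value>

B0=93.2696

With assets at 146.7727 and a single debt payment of 123.9914 at 7.4284 years:
d₁ = [ln(V₀/D) + (r + σ²/2)T] / (σ√T)
   = [ln(146.7727/123.9914) + (0.0056 + 0.5·0.2698²)·7.4284] / (0.2698·√7.4284)
   = [0.168673 + 0.311963] / 0.735342 = 0.653622
d₂ = d₁ − σ√T = 0.653622 − 0.735342 = -0.081720
N(d₁) = 0.743322,  N(d₂) = 0.467435,  e^(−rT) = 0.959254
E₀ = V₀·N(d₁) − D·e^(−rT)·N(d₂)
   = 146.7727·0.743322 − 123.9914·0.959254·0.467435 = 53.503092
B₀ = V₀ − E₀ = 146.7727 − 53.503092 = 93.269608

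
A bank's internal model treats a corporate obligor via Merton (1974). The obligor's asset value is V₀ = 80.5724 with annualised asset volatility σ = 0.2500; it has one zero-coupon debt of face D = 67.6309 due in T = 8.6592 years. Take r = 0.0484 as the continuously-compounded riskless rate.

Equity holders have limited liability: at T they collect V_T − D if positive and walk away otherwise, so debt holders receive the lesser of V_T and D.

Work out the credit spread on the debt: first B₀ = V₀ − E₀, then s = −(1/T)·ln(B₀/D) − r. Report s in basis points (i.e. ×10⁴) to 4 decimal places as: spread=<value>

spread=138.2489

Apply the equity-as-call identities (strike 67.6309, horizon 8.6592 years):
d₁ = [ln(V₀/D) + (r + σ²/2)T] / (σ√T)
   = [ln(80.5724/67.6309) + (0.0484 + 0.5·0.2500²)·8.6592] / (0.2500·√8.6592)
   = [0.175091 + 0.689705] / 0.735663 = 1.175533
d₂ = d₁ − σ√T = 1.175533 − 0.735663 = 0.439871
N(d₁) = 0.880109,  N(d₂) = 0.669985,  e^(−rT) = 0.657635
E₀ = V₀·N(d₁) − D·e^(−rT)·N(d₂)
   = 80.5724·0.880109 − 67.6309·0.657635·0.669985 = 41.113990
B₀ = V₀ − E₀ = 80.5724 − 41.113990 = 39.458410
spread = −(1/T)·ln(B₀/D) − r = −(1/8.6592)·ln(39.458410/67.6309) − 0.0484 = 0.01382489
in basis points: 0.01382489 × 10⁴ = 138.2489 bp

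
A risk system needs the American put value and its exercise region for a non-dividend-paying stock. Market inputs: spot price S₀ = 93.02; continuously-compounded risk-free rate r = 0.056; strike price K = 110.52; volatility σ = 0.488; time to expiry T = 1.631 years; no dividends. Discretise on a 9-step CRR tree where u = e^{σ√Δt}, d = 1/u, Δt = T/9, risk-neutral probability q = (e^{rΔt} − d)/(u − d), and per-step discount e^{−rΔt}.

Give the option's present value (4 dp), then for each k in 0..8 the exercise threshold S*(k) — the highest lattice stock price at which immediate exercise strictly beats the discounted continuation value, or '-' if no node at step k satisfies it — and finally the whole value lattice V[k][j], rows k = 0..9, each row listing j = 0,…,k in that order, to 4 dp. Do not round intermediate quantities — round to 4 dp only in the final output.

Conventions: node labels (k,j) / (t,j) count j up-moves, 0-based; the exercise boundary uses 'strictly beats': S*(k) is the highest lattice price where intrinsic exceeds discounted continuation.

price = 29.4962
boundary = - - - 49.8783 61.3951 49.8783 61.3951 75.5709 61.3951
tree:
29.4962
38.7012 19.8613
49.2525 27.7629 11.4731
60.6417 37.6068 17.3778 5.1320
69.9980 49.1249 25.5661 8.6160 1.3552
77.5993 60.6417 36.2666 14.1777 2.5959 0.0000
83.7747 69.9980 49.1249 22.7014 4.9725 0.0000 0.0000
88.7917 77.5993 60.6417 34.9491 9.5249 0.0000 0.0000 0.0000
92.8676 83.7747 69.9980 49.1249 18.2452 0.0000 0.0000 0.0000 0.0000
96.1789 88.7917 77.5993 60.6417 34.9491 0.0000 0.0000 0.0000 0.0000 0.0000

params: Δt=0.18122 u=1.23090 d=0.81242 q=0.47262 e^(-rΔt)=0.98990
t_9 payoffs: 96.1789 88.7917 77.5993 60.6417 34.9491 0.0000 0.0000 0.0000 0.0000 0.0000
t_8: node(8,0) S=17.6524 payoff=92.8676 vs cont=91.7516 → 92.8676 [stop]  node(8,1) S=26.7453 payoff=83.7747 vs cont=82.6588 → 83.7747 [stop]  node(8,2) S=40.5220 payoff=69.9980 vs cont=68.8821 → 69.9980 [stop]  node(8,3) S=61.3951 payoff=49.1249 vs cont=48.0090 → 49.1249 [stop]  node(8,4) S=93.0200 payoff=17.5000 vs cont=18.2452 → 18.2452 [wait]  node(8,5) S=140.9351 payoff=0.0000 vs cont=0.0000 → 0.0000 [wait]  node(8,6) S=213.5316 payoff=0.0000 vs cont=0.0000 → 0.0000 [wait]  node(8,7) S=323.5230 payoff=0.0000 vs cont=0.0000 → 0.0000 [wait]  node(8,8) S=490.1715 payoff=0.0000 vs cont=0.0000 → 0.0000 [wait]  ⇒ S*(8)=61.3951
t_7: node(7,0) S=21.7283 payoff=88.7917 vs cont=87.6757 → 88.7917 [stop]  node(7,1) S=32.9207 payoff=77.5993 vs cont=76.4834 → 77.5993 [stop]  node(7,2) S=49.8783 payoff=60.6417 vs cont=59.5257 → 60.6417 [stop]  node(7,3) S=75.5709 payoff=34.9491 vs cont=34.1817 → 34.9491 [stop]  node(7,4) S=114.4980 payoff=0.0000 vs cont=9.5249 → 9.5249 [wait]  node(7,5) S=173.4765 payoff=0.0000 vs cont=0.0000 → 0.0000 [wait]  node(7,6) S=262.8353 payoff=0.0000 vs cont=0.0000 → 0.0000 [wait]  node(7,7) S=398.2232 payoff=0.0000 vs cont=0.0000 → 0.0000 [wait]  ⇒ S*(7)=75.5709
t_6: node(6,0) S=26.7453 payoff=83.7747 vs cont=82.6588 → 83.7747 [stop]  node(6,1) S=40.5220 payoff=69.9980 vs cont=68.8821 → 69.9980 [stop]  node(6,2) S=61.3951 payoff=49.1249 vs cont=48.0090 → 49.1249 [stop]  node(6,3) S=93.0200 payoff=17.5000 vs cont=22.7014 → 22.7014 [wait]  node(6,4) S=140.9351 payoff=0.0000 vs cont=4.9725 → 4.9725 [wait]  node(6,5) S=213.5316 payoff=0.0000 vs cont=0.0000 → 0.0000 [wait]  node(6,6) S=323.5230 payoff=0.0000 vs cont=0.0000 → 0.0000 [wait]  ⇒ S*(6)=61.3951
t_5: node(5,0) S=32.9207 payoff=77.5993 vs cont=76.4834 → 77.5993 [stop]  node(5,1) S=49.8783 payoff=60.6417 vs cont=59.5257 → 60.6417 [stop]  node(5,2) S=75.5709 payoff=34.9491 vs cont=36.2666 → 36.2666 [wait]  node(5,3) S=114.4980 payoff=0.0000 vs cont=14.1777 → 14.1777 [wait]  node(5,4) S=173.4765 payoff=0.0000 vs cont=2.5959 → 2.5959 [wait]  node(5,5) S=262.8353 payoff=0.0000 vs cont=0.0000 → 0.0000 [wait]  ⇒ S*(5)=49.8783
t_4: node(4,0) S=40.5220 payoff=69.9980 vs cont=68.8821 → 69.9980 [stop]  node(4,1) S=61.3951 payoff=49.1249 vs cont=48.6254 → 49.1249 [stop]  node(4,2) S=93.0200 payoff=17.5000 vs cont=25.5661 → 25.5661 [wait]  node(4,3) S=140.9351 payoff=0.0000 vs cont=8.6160 → 8.6160 [wait]  node(4,4) S=213.5316 payoff=0.0000 vs cont=1.3552 → 1.3552 [wait]  ⇒ S*(4)=61.3951
t_3: node(3,0) S=49.8783 payoff=60.6417 vs cont=59.5257 → 60.6417 [stop]  node(3,1) S=75.5709 payoff=34.9491 vs cont=37.6068 → 37.6068 [wait]  node(3,2) S=114.4980 payoff=0.0000 vs cont=17.3778 → 17.3778 [wait]  node(3,3) S=173.4765 payoff=0.0000 vs cont=5.1320 → 5.1320 [wait]  ⇒ S*(3)=49.8783
t_2: node(2,0) S=61.3951 payoff=49.1249 vs cont=49.2525 → 49.2525 [wait]  node(2,1) S=93.0200 payoff=17.5000 vs cont=27.7629 → 27.7629 [wait]  node(2,2) S=140.9351 payoff=0.0000 vs cont=11.4731 → 11.4731 [wait]  ⇒ S*(2)=-
t_1: node(1,0) S=75.5709 payoff=34.9491 vs cont=38.7012 → 38.7012 [wait]  node(1,1) S=114.4980 payoff=0.0000 vs cont=19.8613 → 19.8613 [wait]  ⇒ S*(1)=-
t_0: node(0,0) S=93.0200 payoff=17.5000 vs cont=29.4962 → 29.4962 [wait]  ⇒ S*(0)=-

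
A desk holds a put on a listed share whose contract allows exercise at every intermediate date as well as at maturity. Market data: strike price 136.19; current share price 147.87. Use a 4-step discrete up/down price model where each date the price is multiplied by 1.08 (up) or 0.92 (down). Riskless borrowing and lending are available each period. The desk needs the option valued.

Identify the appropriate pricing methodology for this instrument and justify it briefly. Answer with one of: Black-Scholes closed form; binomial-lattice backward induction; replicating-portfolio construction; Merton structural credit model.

framework: binomial-lattice backward induction

Key observation: early exercise of the strike-136.19 put must be checked at each of the 4 dates (spot 147.87), which forces a node-by-node comparison of intrinsic and continuation value backward from expiry.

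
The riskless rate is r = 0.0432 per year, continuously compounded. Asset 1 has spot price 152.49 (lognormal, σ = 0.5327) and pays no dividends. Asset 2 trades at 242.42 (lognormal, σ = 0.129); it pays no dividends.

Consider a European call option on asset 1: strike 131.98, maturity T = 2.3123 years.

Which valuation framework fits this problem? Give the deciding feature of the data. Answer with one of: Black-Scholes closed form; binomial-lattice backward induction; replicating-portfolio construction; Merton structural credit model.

framework: Black-Scholes closed form

Key observation: the strike-131.98 call on asset 1 is European-exercise on a continuously-modelled lognormal underlying, so its value is a single closed-form evaluation.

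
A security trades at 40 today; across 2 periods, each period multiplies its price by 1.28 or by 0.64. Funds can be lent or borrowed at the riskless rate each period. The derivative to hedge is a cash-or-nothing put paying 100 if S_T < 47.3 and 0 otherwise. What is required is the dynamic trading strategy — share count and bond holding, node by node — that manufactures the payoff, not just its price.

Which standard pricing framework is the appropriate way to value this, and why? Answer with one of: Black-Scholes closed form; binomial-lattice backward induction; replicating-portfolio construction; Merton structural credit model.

Key observation: a price alone would not answer the question — the per-node share/bond construction on the spot-40, 1.28/0.64 tree is required, and only the replicating-portfolio method yields it.

framework: replicating-portfolio construction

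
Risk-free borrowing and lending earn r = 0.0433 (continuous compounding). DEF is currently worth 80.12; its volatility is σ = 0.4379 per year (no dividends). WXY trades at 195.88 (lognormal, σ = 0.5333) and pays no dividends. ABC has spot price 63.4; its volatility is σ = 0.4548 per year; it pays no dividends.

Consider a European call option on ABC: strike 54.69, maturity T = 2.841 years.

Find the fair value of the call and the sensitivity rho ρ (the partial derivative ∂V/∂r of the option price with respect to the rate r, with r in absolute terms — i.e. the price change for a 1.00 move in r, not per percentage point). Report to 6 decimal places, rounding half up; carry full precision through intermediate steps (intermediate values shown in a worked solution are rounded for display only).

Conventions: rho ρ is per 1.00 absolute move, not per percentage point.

price = 25.173150
ρ = 67.049016

σ√T = 0.4548·√2.841 = 0.766578
d₁ = (ln(S/K) + (r+σ²/2)T) / (σ√T) = (ln(63.4/54.69) + (0.0433+0.4548²/2)·2.841) / 0.766578 = (0.147783 + 0.416836) / 0.766578 = 0.736545
d₂ = d₁ − σ√T = 0.736545 − 0.766578 = -0.030033
e^{−rT} = 0.884250
N(d₁) = 0.769300,  N(d₂) = 0.488021
Call price V = S·N(d₁) − K·e^{−rT}·N(d₂) = 48.773649 − 23.600498 = 25.173150
ρ = K·T·e^{−rT}·N(d₂) = 67.049016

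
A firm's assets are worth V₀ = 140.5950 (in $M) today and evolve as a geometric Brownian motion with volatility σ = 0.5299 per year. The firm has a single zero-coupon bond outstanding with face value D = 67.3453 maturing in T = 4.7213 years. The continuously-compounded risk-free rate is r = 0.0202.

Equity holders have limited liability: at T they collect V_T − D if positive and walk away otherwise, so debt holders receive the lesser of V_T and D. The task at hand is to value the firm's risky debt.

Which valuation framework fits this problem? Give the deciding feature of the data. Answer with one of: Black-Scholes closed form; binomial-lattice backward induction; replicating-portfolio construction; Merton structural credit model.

Key observation: the data describe a firm's assets (V₀ = 140.5950, GBM) and a single zero-coupon debt of face 67.3453, so credit quantities follow from equity-as-call in the structural model.

framework: Merton structural credit model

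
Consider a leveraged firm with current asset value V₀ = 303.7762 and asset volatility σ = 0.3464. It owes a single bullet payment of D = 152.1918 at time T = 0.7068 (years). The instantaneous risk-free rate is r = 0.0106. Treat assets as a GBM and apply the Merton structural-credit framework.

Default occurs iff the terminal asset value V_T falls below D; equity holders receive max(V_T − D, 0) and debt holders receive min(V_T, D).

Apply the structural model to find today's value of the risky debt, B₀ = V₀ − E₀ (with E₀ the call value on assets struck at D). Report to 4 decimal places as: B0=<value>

Work the structural quantities from V₀ = 303.7762 against face 152.1918:
d₁ = [ln(V₀/D) + (r + σ²/2)T] / (σ√T)
   = [ln(303.7762/152.1918) + (0.0106 + 0.5·0.3464²)·0.7068] / (0.3464·√0.7068)
   = [0.691150 + 0.049898] / 0.291223 = 2.544601
d₂ = d₁ − σ√T = 2.544601 − 0.291223 = 2.253378
N(d₁) = 0.994530,  N(d₂) = 0.987882,  e^(−rT) = 0.992536
E₀ = V₀·N(d₁) − D·e^(−rT)·N(d₂)
   = 303.7762·0.994530 − 152.1918·0.992536·0.987882 = 152.889121
B₀ = V₀ − E₀ = 303.7762 − 152.889121 = 150.887079

B0=150.8871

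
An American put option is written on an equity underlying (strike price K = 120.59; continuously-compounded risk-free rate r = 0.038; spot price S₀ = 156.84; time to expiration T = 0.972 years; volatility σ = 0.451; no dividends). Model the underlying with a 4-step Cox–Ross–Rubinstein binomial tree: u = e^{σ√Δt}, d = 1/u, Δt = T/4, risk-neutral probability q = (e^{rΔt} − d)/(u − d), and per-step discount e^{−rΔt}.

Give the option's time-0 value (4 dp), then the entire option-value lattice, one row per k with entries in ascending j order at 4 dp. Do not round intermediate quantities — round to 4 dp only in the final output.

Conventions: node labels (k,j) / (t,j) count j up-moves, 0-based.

price = 10.0820
tree:
10.0820
16.4380 2.9802
26.1336 5.6258 0.0000
40.0894 10.6198 0.0000 0.0000
56.1365 20.0470 0.0000 0.0000 0.0000

Δt=0.24300, u=1.24897, d=0.80066, q=0.46534, disc=e^(-rΔt)=0.99081
k=4 terminal: V=max(K-S,0) → 56.1365 20.0470 0.0000 0.0000 0.0000
k=3: j=0 S=80.5006 intr=40.0894 cont=38.9810 V=40.0894[EX]; j=1 S=125.5753 intr=0.0000 cont=10.6198 V=10.6198[hold]; j=2 S=195.8887 intr=0.0000 cont=0.0000 V=0.0000[hold]; j=3 S=305.5728 intr=0.0000 cont=0.0000 V=0.0000[hold]
k=2: j=0 S=100.5430 intr=20.0470 cont=26.1336 V=26.1336[hold]; j=1 S=156.8400 intr=0.0000 cont=5.6258 V=5.6258[hold]; j=2 S=244.6595 intr=0.0000 cont=0.0000 V=0.0000[hold]
k=1: j=0 S=125.5753 intr=0.0000 cont=16.4380 V=16.4380[hold]; j=1 S=195.8887 intr=0.0000 cont=2.9802 V=2.9802[hold]
k=0: j=0 S=156.8400 intr=0.0000 cont=10.0820 V=10.0820[hold]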